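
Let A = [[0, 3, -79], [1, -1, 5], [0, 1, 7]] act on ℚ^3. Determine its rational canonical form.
The invariant factors of A (the non-unit diagonal entries of the Smith normal form of xI - A over ℚ[x]) are (x - 5)^2(x + 4), each dividing the next. The characteristic polynomial is their product, (x - 5)^2(x + 4).

The rational canonical form is the block-diagonal matrix of companion matrices C(f_i):
R = [[0, 0, -100], [1, 0, 15], [0, 1, 6]].

R = [[0, 0, -100], [1, 0, 15], [0, 1, 6]]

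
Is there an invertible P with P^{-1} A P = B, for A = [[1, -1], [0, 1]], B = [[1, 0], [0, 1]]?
No.

Both have characteristic polynomial (x - 1)^2, but the minimal polynomial of A is (x - 1)^2 while the minimal polynomial of B is x - 1. The minimal polynomial is a similarity invariant, so A and B are not similar.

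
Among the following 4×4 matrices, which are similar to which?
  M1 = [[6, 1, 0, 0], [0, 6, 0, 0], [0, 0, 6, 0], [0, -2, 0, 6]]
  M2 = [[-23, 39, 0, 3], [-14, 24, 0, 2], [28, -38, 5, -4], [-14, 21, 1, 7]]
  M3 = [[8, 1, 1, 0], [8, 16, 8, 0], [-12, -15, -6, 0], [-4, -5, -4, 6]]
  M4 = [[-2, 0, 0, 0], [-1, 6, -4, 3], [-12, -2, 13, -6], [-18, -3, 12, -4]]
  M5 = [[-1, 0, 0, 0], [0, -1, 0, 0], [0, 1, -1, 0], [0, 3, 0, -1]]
Characteristic polynomials: χ_{M1} = (x - 6)^4, χ_{M2} = (x - 5)^3(x + 2), χ_{M3} = (x - 6)^4, χ_{M4} = (x - 5)^3(x + 2), χ_{M5} = (x + 1)^4.

{M1}: invariant factors x - 6, x - 6, (x - 6)^2.

{M2}: invariant factors (x - 5)^3(x + 2).

{M3}: invariant factors x - 6, (x - 6)^3.

{M4}: invariant factors x - 5, (x - 5)^2(x + 2).

{M5}: invariant factors x + 1, x + 1, (x + 1)^2.

Matrices are similar if and only if their invariant-factor lists agree; the partition into similarity classes is {M1}, {M2}, {M3}, {M4}, {M5}.

5 classes: {M1}, {M2}, {M3}, {M4}, {M5}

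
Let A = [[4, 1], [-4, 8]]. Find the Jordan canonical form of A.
The characteristic polynomial is det(xI - A) = (x - 6)^2, so the eigenvalues are 6 (algebraic multiplicity 2).

For λ = 6: rank(A - 6I) = 1, rank((A - 6I)^2) = 0. The eigenspace has dimension 2 - 1 = 1, so there is 1 Jordan block; the rank sequence gives block sizes [2].

Assembling the blocks gives the Jordan form J above.

J = [[6, 1], [0, 6]]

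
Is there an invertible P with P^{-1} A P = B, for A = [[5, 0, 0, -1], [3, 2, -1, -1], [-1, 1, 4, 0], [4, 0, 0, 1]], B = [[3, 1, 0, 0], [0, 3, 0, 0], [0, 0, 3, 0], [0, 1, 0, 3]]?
Both have characteristic polynomial (x - 3)^4 and minimal polynomial (x - 3)^2. But rank(A - 3I) = 2 for A while rank(B - 3I) = 1 for B, so the number of Jordan blocks at λ = 3 differs. A and B are not similar.

No.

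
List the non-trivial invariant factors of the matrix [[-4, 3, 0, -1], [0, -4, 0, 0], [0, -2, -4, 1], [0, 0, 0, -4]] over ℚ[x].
The Jordan structure of A has elementary divisors (x + 4)^2, (x + 4)^2. Arranging the block sizes at each eigenvalue in decreasing order and taking row products gives the invariant factors.

Invariant factors (smallest first, each dividing the next): (x + 4)^2, (x + 4)^2.

Check: the last factor (x + 4)^2 is the minimal polynomial, and the product (x + 4)^4 is the characteristic polynomial.

(x + 4)^2, (x + 4)^2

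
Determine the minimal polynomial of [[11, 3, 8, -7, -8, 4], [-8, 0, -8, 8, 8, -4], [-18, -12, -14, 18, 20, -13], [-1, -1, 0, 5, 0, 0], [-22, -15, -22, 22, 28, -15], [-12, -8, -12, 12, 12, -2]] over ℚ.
m_A(x) = (x - 6)^2(x - 4)^2

The characteristic polynomial factors as (x - 6)^2(x - 4)^4. The minimal polynomial is ∏(x - λ)^{k_λ} where k_λ is the size of the largest Jordan block at λ.

For λ = 4: rank(A - 4I) = 4, and the largest Jordan block has size 2 (the smallest k with rank((A - 4I)^k) = rank((A - 4I)^(k+1))).
For λ = 6: rank(A - 6I) = 5, and the largest Jordan block has size 2 (the smallest k with rank((A - 6I)^k) = rank((A - 6I)^(k+1))).

So m_A(x) = (x - 6)^2(x - 4)^2.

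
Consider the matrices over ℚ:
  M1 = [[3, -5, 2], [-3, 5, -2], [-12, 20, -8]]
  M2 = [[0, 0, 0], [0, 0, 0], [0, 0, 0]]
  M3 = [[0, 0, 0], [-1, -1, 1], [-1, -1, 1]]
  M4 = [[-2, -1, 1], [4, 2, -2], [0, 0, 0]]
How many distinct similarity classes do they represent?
Characteristic polynomials: χ_{M1} = x^3, χ_{M2} = x^3, χ_{M3} = x^3, χ_{M4} = x^3.

{M1, M3, M4}: invariant factors x, x^2.

{M2}: invariant factors x, x, x.

Matrices are similar if and only if their invariant-factor lists agree; the partition into similarity classes is {M1, M3, M4}, {M2}.

2 classes: {M1, M3, M4}, {M2}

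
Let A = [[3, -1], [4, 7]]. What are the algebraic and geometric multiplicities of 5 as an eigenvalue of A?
The characteristic polynomial is (x - 5)^2, so the factor x - 5 appears with exponent 2: the algebraic multiplicity is 2.

rank(A - 5I) = 1, so the eigenspace has dimension 2 - 1 = 1: the geometric multiplicity is 1.

Since 1 < 2, A is not diagonalizable.

algebraic multiplicity 2, geometric multiplicity 1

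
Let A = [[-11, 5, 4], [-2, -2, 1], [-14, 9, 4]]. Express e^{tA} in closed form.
A has Jordan form J = [[-3, 1, 0], [0, -3, 1], [0, 0, -3]] with A = PJP^{-1}, so e^{tA} = P e^{tJ} P^{-1}.

For a Jordan block J_k(λ), e^{tJ_k(λ)} = e^{λt} · (I + tN + t^2 N^2/2! + ... + t^{k-1} N^{k-1}/(k-1)!) where N is the nilpotent superdiagonal part.

Assembling the blocks and conjugating back gives the entries of e^{tA} as shown above.

e^{tA} = [[(-t^2 - 8*t + 1)*e^{-3*t}, t*(t + 10)*e^{-3*t}/2, t*(t + 8)*e^{-3*t}/2], [-2*t*e^{-3*t}, (t + 1)*e^{-3*t}, t*e^{-3*t}], [2*t*(-t - 7)*e^{-3*t}, t*(t + 9)*e^{-3*t}, (t^2 + 7*t + 1)*e^{-3*t}]]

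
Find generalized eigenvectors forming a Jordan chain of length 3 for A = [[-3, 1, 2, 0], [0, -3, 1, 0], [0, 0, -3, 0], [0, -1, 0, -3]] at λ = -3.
v_1 = [[0, -2, 1, 0]]^T, v_2 = [[0, 1, 0, 2]]^T, v_3 = [[1, 0, 0, -1]]^T

We seek v_1 ∈ ker((A + 3I)^3) \ ker((A + 3I)^2), then set v_{i+1} = (A + 3I) v_i.

One such chain is v_1 = [[0, -2, 1, 0]]^T, v_2 = [[0, 1, 0, 2]]^T, v_3 = [[1, 0, 0, -1]]^T. Check: (A + 3I) v_3 = [[0, 0, 0, 0]]^T = 0.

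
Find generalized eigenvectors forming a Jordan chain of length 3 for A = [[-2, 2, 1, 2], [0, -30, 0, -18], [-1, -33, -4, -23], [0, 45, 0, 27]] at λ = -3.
We seek v_1 ∈ ker((A + 3I)^3) \ ker((A + 3I)^2), then set v_{i+1} = (A + 3I) v_i.

One such chain is v_1 = [[0, 2, 2, -3]]^T, v_2 = [[0, 0, 1, 0]]^T, v_3 = [[1, 0, -1, 0]]^T. Check: (A + 3I) v_3 = [[0, 0, 0, 0]]^T = 0.

v_1 = [[0, 2, 2, -3]]^T, v_2 = [[0, 0, 1, 0]]^T, v_3 = [[1, 0, -1, 0]]^T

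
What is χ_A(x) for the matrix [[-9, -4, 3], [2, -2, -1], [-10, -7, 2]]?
xI - A = [[x + 9, 4, -3], [-2, x + 2, 1], [10, 7, x - 2]].

Expanding det(xI - A) along the first row:
det(xI - A) = + (x + 9)·det([[x + 2, 1], [7, x - 2]]) - (4)·det([[-2, 1], [10, x - 2]]) + (-3)·det([[-2, x + 2], [10, 7]]).

Evaluating gives χ_A(x) = x^3 + 9x^2 + 27x + 27 = (x + 3)^3.

χ_A(x) = (x + 3)^3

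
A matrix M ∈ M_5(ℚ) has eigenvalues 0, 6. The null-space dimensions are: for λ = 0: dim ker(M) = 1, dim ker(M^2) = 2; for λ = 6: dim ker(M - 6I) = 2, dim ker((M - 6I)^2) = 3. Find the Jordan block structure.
λ = 0: successive nullity increments [1, 1] count blocks of size ≥ k; block sizes are [2].
λ = 6: successive nullity increments [2, 1] count blocks of size ≥ k; block sizes are [2, 1].

Jordan blocks: (0, 2), (6, 2), (6, 1)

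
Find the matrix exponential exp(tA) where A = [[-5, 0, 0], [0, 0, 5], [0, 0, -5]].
A has Jordan form J = [[-5, 0, 0], [0, -5, 0], [0, 0, 0]] with A = PJP^{-1}, so e^{tA} = P e^{tJ} P^{-1}.

For a Jordan block J_k(λ), e^{tJ_k(λ)} = e^{λt} · (I + tN + t^2 N^2/2! + ... + t^{k-1} N^{k-1}/(k-1)!) where N is the nilpotent superdiagonal part.

Assembling the blocks and conjugating back gives the entries of e^{tA} as shown above.

e^{tA} = [[e^{-5*t}, 0, 0], [0, 1, 1 - e^{-5*t}], [0, 0, e^{-5*t}]]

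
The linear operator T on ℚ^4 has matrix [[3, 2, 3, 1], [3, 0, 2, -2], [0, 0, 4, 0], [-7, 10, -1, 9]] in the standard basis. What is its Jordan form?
The characteristic polynomial is det(xI - A) = (x - 4)^4, so the eigenvalues are 4 (algebraic multiplicity 4).

For λ = 4: rank(A - 4I) = 2, rank((A - 4I)^2) = 1, rank((A - 4I)^3) = 0. The eigenspace has dimension 4 - 2 = 2, so there are 2 Jordan blocks; the rank sequence gives block sizes [3, 1].

Assembling the blocks gives the Jordan form J above.

J = [[4, 1, 0, 0], [0, 4, 1, 0], [0, 0, 4, 0], [0, 0, 0, 4]]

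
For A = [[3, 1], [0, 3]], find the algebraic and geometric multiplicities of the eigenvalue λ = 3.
algebraic multiplicity 2, geometric multiplicity 1

The characteristic polynomial is (x - 3)^2, so the factor x - 3 appears with exponent 2: the algebraic multiplicity is 2.

rank(A - 3I) = 1, so the eigenspace has dimension 2 - 1 = 1: the geometric multiplicity is 1.

Since 1 < 2, A is not diagonalizable.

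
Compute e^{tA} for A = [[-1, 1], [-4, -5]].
e^{tA} = [[(2*t + 1)*e^{-3*t}, t*e^{-3*t}], [-4*t*e^{-3*t}, (1 - 2*t)*e^{-3*t}]]

A has Jordan form J = [[-3, 1], [0, -3]] with A = PJP^{-1}, so e^{tA} = P e^{tJ} P^{-1}.

For a Jordan block J_k(λ), e^{tJ_k(λ)} = e^{λt} · (I + tN + t^2 N^2/2! + ... + t^{k-1} N^{k-1}/(k-1)!) where N is the nilpotent superdiagonal part.

Assembling the blocks and conjugating back gives the entries of e^{tA} as shown above.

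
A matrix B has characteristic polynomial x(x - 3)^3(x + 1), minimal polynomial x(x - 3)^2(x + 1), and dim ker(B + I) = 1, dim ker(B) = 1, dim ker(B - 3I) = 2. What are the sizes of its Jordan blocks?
λ = -1: algebraic multiplicity 1 (exponent in χ_B), largest block size 1 (exponent in m_B), 1 block (geometric multiplicity). This forces block sizes [1].
λ = 0: algebraic multiplicity 1 (exponent in χ_B), largest block size 1 (exponent in m_B), 1 block (geometric multiplicity). This forces block sizes [1].
λ = 3: algebraic multiplicity 3 (exponent in χ_B), largest block size 2 (exponent in m_B), 2 blocks (geometric multiplicity). These force block sizes [2, 1].

Jordan blocks: (-1, 1), (0, 1), (3, 2), (3, 1)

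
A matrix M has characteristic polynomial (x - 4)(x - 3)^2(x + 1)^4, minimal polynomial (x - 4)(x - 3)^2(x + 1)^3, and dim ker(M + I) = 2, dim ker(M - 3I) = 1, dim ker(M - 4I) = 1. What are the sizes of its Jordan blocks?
Jordan blocks: (-1, 3), (-1, 1), (3, 2), (4, 1)

λ = -1: algebraic multiplicity 4 (exponent in χ_M), largest block size 3 (exponent in m_M), 2 blocks (geometric multiplicity). These force block sizes [3, 1].
λ = 3: algebraic multiplicity 2 (exponent in χ_M), largest block size 2 (exponent in m_M), 1 block (geometric multiplicity). This forces block sizes [2].
λ = 4: algebraic multiplicity 1 (exponent in χ_M), largest block size 1 (exponent in m_M), 1 block (geometric multiplicity). This forces block sizes [1].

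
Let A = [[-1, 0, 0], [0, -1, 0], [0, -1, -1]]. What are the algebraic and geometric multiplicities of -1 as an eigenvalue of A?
algebraic multiplicity 3, geometric multiplicity 2

The characteristic polynomial is (x + 1)^3, so the factor x + 1 appears with exponent 3: the algebraic multiplicity is 3.

rank(A + I) = 1, so the eigenspace has dimension 3 - 1 = 2: the geometric multiplicity is 2.

Since 2 < 3, A is not diagonalizable.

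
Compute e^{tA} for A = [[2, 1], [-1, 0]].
e^{tA} = [[(t + 1)*e^{t}, t*e^{t}], [-t*e^{t}, (1 - t)*e^{t}]]

A has Jordan form J = [[1, 1], [0, 1]] with A = PJP^{-1}, so e^{tA} = P e^{tJ} P^{-1}.

For a Jordan block J_k(λ), e^{tJ_k(λ)} = e^{λt} · (I + tN + t^2 N^2/2! + ... + t^{k-1} N^{k-1}/(k-1)!) where N is the nilpotent superdiagonal part.

Assembling the blocks and conjugating back gives the entries of e^{tA} as shown above.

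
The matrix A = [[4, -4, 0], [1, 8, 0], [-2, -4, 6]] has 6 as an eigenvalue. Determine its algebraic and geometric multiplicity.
The characteristic polynomial is (x - 6)^3, so the factor x - 6 appears with exponent 3: the algebraic multiplicity is 3.

rank(A - 6I) = 1, so the eigenspace has dimension 3 - 1 = 2: the geometric multiplicity is 2.

Since 2 < 3, A is not diagonalizable.

algebraic multiplicity 3, geometric multiplicity 2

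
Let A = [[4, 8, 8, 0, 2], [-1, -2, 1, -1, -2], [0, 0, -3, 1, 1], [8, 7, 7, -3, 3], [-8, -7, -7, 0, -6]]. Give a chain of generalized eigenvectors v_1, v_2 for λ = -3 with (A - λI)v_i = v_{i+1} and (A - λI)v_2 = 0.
We seek v_1 ∈ ker((A + 3I)^2) \ ker(A + 3I), then set v_{i+1} = (A + 3I) v_i.

One such chain is v_1 = [[-6, 3, 0, -8, 8]]^T, v_2 = [[-2, 1, 0, -3, 3]]^T. Check: (A + 3I) v_2 = [[0, 0, 0, 0, 0]]^T = 0.

v_1 = [[-6, 3, 0, -8, 8]]^T, v_2 = [[-2, 1, 0, -3, 3]]^T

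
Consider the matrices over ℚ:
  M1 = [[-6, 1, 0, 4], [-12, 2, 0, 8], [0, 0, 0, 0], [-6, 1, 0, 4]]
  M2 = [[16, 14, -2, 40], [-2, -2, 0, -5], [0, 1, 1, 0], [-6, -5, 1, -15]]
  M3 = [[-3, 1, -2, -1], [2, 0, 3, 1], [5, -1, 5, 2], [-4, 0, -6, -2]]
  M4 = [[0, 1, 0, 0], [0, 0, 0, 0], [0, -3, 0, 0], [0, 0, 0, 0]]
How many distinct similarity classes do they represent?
Characteristic polynomials: χ_{M1} = x^4, χ_{M2} = x^4, χ_{M3} = x^4, χ_{M4} = x^4.

{M1, M4}: invariant factors x, x, x^2.

{M2, M3}: invariant factors x, x^3.

Matrices are similar if and only if their invariant-factor lists agree; the partition into similarity classes is {M1, M4}, {M2, M3}.

2 classes: {M1, M4}, {M2, M3}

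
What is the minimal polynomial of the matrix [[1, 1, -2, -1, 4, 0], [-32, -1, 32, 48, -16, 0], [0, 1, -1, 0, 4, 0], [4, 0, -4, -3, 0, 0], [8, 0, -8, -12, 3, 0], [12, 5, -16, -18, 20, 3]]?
m_A(x) = (x - 3)(x + 1)^2

The characteristic polynomial factors as (x - 3)^2(x + 1)^4. The minimal polynomial is ∏(x - λ)^{k_λ} where k_λ is the size of the largest Jordan block at λ.

For λ = -1: rank(A + I) = 4, and the largest Jordan block has size 2 (the smallest k with rank((A + I)^k) = rank((A + I)^(k+1))).
For λ = 3: rank(A - 3I) = 4, and the largest Jordan block has size 1 (the smallest k with rank((A - 3I)^k) = rank((A - 3I)^(k+1))).

So m_A(x) = (x - 3)(x + 1)^2.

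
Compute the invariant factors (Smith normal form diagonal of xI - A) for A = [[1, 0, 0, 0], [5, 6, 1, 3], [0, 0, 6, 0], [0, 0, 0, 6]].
x - 6, (x - 6)^2(x - 1)

The Jordan structure of A has elementary divisors (x - 1), (x - 6)^2, (x - 6). Arranging the block sizes at each eigenvalue in decreasing order and taking row products gives the invariant factors.

Invariant factors (smallest first, each dividing the next): x - 6, (x - 6)^2(x - 1).

Check: the last factor (x - 6)^2(x - 1) is the minimal polynomial, and the product (x - 6)^3(x - 1) is the characteristic polynomial.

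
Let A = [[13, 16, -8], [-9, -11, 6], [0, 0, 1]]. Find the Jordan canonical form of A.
The characteristic polynomial is det(xI - A) = (x - 1)^3, so the eigenvalues are 1 (algebraic multiplicity 3).

For λ = 1: rank(A - I) = 1, rank((A - I)^2) = 0. The eigenspace has dimension 3 - 1 = 2, so there are 2 Jordan blocks; the rank sequence gives block sizes [2, 1].

Assembling the blocks gives the Jordan form J above.

J = [[1, 1, 0], [0, 1, 0], [0, 0, 1]]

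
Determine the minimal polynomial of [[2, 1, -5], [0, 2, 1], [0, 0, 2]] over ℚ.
m_A(x) = (x - 2)^3

The characteristic polynomial factors as (x - 2)^3. The minimal polynomial is ∏(x - λ)^{k_λ} where k_λ is the size of the largest Jordan block at λ.

For λ = 2: rank(A - 2I) = 2, and the largest Jordan block has size 3 (the smallest k with rank((A - 2I)^k) = rank((A - 2I)^(k+1))).

So m_A(x) = (x - 2)^3.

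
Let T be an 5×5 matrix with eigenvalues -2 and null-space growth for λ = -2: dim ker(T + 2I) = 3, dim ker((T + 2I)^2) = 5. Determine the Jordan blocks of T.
Jordan blocks: (-2, 2), (-2, 2), (-2, 1)

λ = -2: successive nullity increments [3, 2] count blocks of size ≥ k; block sizes are [2, 2, 1].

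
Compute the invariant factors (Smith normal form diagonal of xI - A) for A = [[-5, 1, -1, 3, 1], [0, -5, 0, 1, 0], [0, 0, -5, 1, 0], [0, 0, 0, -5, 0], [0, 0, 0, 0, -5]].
x + 5, (x + 5)^2, (x + 5)^2

The Jordan structure of A has elementary divisors (x + 5)^2, (x + 5)^2, (x + 5). Arranging the block sizes at each eigenvalue in decreasing order and taking row products gives the invariant factors.

Invariant factors (smallest first, each dividing the next): x + 5, (x + 5)^2, (x + 5)^2.

Check: the last factor (x + 5)^2 is the minimal polynomial, and the product (x + 5)^5 is the characteristic polynomial.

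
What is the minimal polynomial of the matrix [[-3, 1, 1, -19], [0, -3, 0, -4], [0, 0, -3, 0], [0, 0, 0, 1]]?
m_A(x) = (x - 1)(x + 3)^2

The characteristic polynomial factors as (x - 1)(x + 3)^3. The minimal polynomial is ∏(x - λ)^{k_λ} where k_λ is the size of the largest Jordan block at λ.

For λ = -3: rank(A + 3I) = 2, and the largest Jordan block has size 2 (the smallest k with rank((A + 3I)^k) = rank((A + 3I)^(k+1))).
For λ = 1: rank(A - I) = 3, and the largest Jordan block has size 1 (the smallest k with rank((A - I)^k) = rank((A - I)^(k+1))).

So m_A(x) = (x - 1)(x + 3)^2.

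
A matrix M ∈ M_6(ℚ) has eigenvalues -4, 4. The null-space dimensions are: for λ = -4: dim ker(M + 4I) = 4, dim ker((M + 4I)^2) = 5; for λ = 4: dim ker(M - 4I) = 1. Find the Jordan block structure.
λ = -4: successive nullity increments [4, 1] count blocks of size ≥ k; block sizes are [2, 1, 1, 1].
λ = 4: successive nullity increments [1] count blocks of size ≥ k; block sizes are [1].

Jordan blocks: (-4, 2), (-4, 1), (-4, 1), (-4, 1), (4, 1)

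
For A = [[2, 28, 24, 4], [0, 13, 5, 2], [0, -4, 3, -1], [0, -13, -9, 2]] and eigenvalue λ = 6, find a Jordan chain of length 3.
v_1 = [[0, 0, 0, 1]]^T, v_2 = [[4, 2, -1, -4]]^T, v_3 = [[0, 1, -1, -1]]^T

We seek v_1 ∈ ker((A - 6I)^3) \ ker((A - 6I)^2), then set v_{i+1} = (A - 6I) v_i.

One such chain is v_1 = [[0, 0, 0, 1]]^T, v_2 = [[4, 2, -1, -4]]^T, v_3 = [[0, 1, -1, -1]]^T. Check: (A - 6I) v_3 = [[0, 0, 0, 0]]^T = 0.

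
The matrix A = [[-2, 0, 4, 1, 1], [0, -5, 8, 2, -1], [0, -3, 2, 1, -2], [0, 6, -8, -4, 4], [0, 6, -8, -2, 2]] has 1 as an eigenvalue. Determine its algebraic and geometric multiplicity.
algebraic multiplicity 1, geometric multiplicity 1

The characteristic polynomial is (x - 1)(x + 2)^4, so the factor x - 1 appears with exponent 1: the algebraic multiplicity is 1.

rank(A - I) = 4, so the eigenspace has dimension 5 - 4 = 1: the geometric multiplicity is 1.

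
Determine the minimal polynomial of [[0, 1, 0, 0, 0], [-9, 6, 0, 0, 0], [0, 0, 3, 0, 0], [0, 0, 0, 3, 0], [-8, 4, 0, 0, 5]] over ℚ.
m_A(x) = (x - 5)(x - 3)^2

The characteristic polynomial factors as (x - 5)(x - 3)^4. The minimal polynomial is ∏(x - λ)^{k_λ} where k_λ is the size of the largest Jordan block at λ.

For λ = 3: rank(A - 3I) = 2, and the largest Jordan block has size 2 (the smallest k with rank((A - 3I)^k) = rank((A - 3I)^(k+1))).
For λ = 5: rank(A - 5I) = 4, and the largest Jordan block has size 1 (the smallest k with rank((A - 5I)^k) = rank((A - 5I)^(k+1))).

So m_A(x) = (x - 5)(x - 3)^2.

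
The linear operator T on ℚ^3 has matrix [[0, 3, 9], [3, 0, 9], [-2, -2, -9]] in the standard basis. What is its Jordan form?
J = [[-3, 1, 0], [0, -3, 0], [0, 0, -3]]

The characteristic polynomial is det(xI - A) = (x + 3)^3, so the eigenvalues are -3 (algebraic multiplicity 3).

For λ = -3: rank(A + 3I) = 1, rank((A + 3I)^2) = 0. The eigenspace has dimension 3 - 1 = 2, so there are 2 Jordan blocks; the rank sequence gives block sizes [2, 1].

Assembling the blocks gives the Jordan form J above.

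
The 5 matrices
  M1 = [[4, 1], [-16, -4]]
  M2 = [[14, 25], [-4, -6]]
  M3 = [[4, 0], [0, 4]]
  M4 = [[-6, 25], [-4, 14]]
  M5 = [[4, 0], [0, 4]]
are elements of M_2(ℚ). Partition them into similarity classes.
3 classes: {M1}, {M2, M4}, {M3, M5}

Characteristic polynomials: χ_{M1} = x^2, χ_{M2} = (x - 4)^2, χ_{M3} = (x - 4)^2, χ_{M4} = (x - 4)^2, χ_{M5} = (x - 4)^2.

{M1}: invariant factors x^2.

{M2, M4}: invariant factors (x - 4)^2.

{M3, M5}: invariant factors x - 4, x - 4.

Matrices are similar if and only if their invariant-factor lists agree; the partition into similarity classes is {M1}, {M2, M4}, {M3, M5}.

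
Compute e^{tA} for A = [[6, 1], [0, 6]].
e^{tA} = [[e^{6*t}, t*e^{6*t}], [0, e^{6*t}]]

A has Jordan form J = [[6, 1], [0, 6]] with A = PJP^{-1}, so e^{tA} = P e^{tJ} P^{-1}.

For a Jordan block J_k(λ), e^{tJ_k(λ)} = e^{λt} · (I + tN + t^2 N^2/2! + ... + t^{k-1} N^{k-1}/(k-1)!) where N is the nilpotent superdiagonal part.

Assembling the blocks and conjugating back gives the entries of e^{tA} as shown above.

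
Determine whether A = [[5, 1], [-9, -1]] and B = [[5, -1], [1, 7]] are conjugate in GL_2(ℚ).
No.

trace(A) = 4 but trace(B) = 12. The trace is a similarity invariant, so A and B are not similar.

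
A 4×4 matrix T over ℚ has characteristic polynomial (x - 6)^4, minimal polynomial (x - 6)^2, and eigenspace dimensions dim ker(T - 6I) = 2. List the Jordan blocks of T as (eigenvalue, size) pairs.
λ = 6: algebraic multiplicity 4 (exponent in χ_T), largest block size 2 (exponent in m_T), 2 blocks (geometric multiplicity). These force block sizes [2, 2].

Jordan blocks: (6, 2), (6, 2)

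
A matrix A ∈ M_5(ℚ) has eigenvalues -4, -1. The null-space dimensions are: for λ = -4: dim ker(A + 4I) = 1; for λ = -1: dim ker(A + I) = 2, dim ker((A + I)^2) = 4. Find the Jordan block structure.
Jordan blocks: (-4, 1), (-1, 2), (-1, 2)

λ = -4: successive nullity increments [1] count blocks of size ≥ k; block sizes are [1].
λ = -1: successive nullity increments [2, 2] count blocks of size ≥ k; block sizes are [2, 2].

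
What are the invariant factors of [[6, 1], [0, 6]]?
The Jordan structure of A has elementary divisors (x - 6)^2. Arranging the block sizes at each eigenvalue in decreasing order and taking row products gives the invariant factors.

Invariant factors (smallest first, each dividing the next): (x - 6)^2.

Check: the last factor (x - 6)^2 is the minimal polynomial, and the product (x - 6)^2 is the characteristic polynomial.

(x - 6)^2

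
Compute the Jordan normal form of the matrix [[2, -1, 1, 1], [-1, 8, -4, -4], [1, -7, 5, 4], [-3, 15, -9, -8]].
J = [[1, 1, 0, 0], [0, 1, 0, 0], [0, 0, 1, 0], [0, 0, 0, 4]]

The characteristic polynomial is det(xI - A) = (x - 4)(x - 1)^3, so the eigenvalues are 1 (algebraic multiplicity 3), 4 (algebraic multiplicity 1).

For λ = 1: rank(A - I) = 2, rank((A - I)^2) = 1. The eigenspace has dimension 4 - 2 = 2, so there are 2 Jordan blocks; the rank sequence gives block sizes [2, 1].

For λ = 4: algebraic multiplicity 1 gives one 1×1 block.

Assembling the blocks gives the Jordan form J above.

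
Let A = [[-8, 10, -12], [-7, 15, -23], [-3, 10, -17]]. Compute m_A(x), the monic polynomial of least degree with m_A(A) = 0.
The characteristic polynomial factors as x(x + 5)^2. The minimal polynomial is ∏(x - λ)^{k_λ} where k_λ is the size of the largest Jordan block at λ.

For λ = -5: rank(A + 5I) = 2, and the largest Jordan block has size 2 (the smallest k with rank((A + 5I)^k) = rank((A + 5I)^(k+1))).
For λ = 0: rank(A) = 2, and the largest Jordan block has size 1 (the smallest k with rank(A^k) = rank(A^(k+1))).

So m_A(x) = x(x + 5)^2.

m_A(x) = x(x + 5)^2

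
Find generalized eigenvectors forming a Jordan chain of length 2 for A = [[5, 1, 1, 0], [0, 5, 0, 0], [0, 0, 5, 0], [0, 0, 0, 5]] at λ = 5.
v_1 = [[1, 1, 0, 0]]^T, v_2 = [[1, 0, 0, 0]]^T

We seek v_1 ∈ ker((A - 5I)^2) \ ker(A - 5I), then set v_{i+1} = (A - 5I) v_i.

One such chain is v_1 = [[1, 1, 0, 0]]^T, v_2 = [[1, 0, 0, 0]]^T. Check: (A - 5I) v_2 = [[0, 0, 0, 0]]^T = 0.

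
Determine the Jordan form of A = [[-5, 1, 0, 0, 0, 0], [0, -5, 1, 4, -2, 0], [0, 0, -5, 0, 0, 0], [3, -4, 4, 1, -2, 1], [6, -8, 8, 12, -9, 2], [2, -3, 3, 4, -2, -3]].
The characteristic polynomial is det(xI - A) = (x + 3)^2(x + 5)^4, so the eigenvalues are -5 (algebraic multiplicity 4), -3 (algebraic multiplicity 2).

For λ = -5: rank(A + 5I) = 4, rank((A + 5I)^2) = 3, rank((A + 5I)^3) = 2. The eigenspace has dimension 6 - 4 = 2, so there are 2 Jordan blocks; the rank sequence gives block sizes [3, 1].

For λ = -3: rank(A + 3I) = 5, rank((A + 3I)^2) = 4. The eigenspace has dimension 6 - 5 = 1, so there is 1 Jordan block; the rank sequence gives block sizes [2].

Assembling the blocks gives the Jordan form J above.

J = [[-5, 1, 0, 0, 0, 0], [0, -5, 1, 0, 0, 0], [0, 0, -5, 0, 0, 0], [0, 0, 0, -5, 0, 0], [0, 0, 0, 0, -3, 1], [0, 0, 0, 0, 0, -3]]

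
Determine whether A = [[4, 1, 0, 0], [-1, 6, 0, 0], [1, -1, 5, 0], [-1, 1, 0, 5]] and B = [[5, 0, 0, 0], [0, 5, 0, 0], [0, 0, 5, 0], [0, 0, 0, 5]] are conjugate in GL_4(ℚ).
No.

Both have characteristic polynomial (x - 5)^4, but the minimal polynomial of A is (x - 5)^2 while the minimal polynomial of B is x - 5. The minimal polynomial is a similarity invariant, so A and B are not similar.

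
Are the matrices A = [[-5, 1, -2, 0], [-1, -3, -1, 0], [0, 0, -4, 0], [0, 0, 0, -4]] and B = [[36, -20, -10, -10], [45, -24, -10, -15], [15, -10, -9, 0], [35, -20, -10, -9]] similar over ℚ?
trace(A) = -16 but trace(B) = -6. The trace is a similarity invariant, so A and B are not similar.

No.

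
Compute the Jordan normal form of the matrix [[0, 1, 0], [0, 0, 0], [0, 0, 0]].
The characteristic polynomial is det(xI - A) = x^3, so the eigenvalues are 0 (algebraic multiplicity 3).

For λ = 0: rank(A) = 1, rank(A^2) = 0. The eigenspace has dimension 3 - 1 = 2, so there are 2 Jordan blocks; the rank sequence gives block sizes [2, 1].

Assembling the blocks gives the Jordan form J above.

J = [[0, 1, 0], [0, 0, 0], [0, 0, 0]]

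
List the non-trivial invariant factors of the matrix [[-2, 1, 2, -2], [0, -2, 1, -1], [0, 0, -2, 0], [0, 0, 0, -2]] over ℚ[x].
x + 2, (x + 2)^3

The Jordan structure of A has elementary divisors (x + 2)^3, (x + 2). Arranging the block sizes at each eigenvalue in decreasing order and taking row products gives the invariant factors.

Invariant factors (smallest first, each dividing the next): x + 2, (x + 2)^3.

Check: the last factor (x + 2)^3 is the minimal polynomial, and the product (x + 2)^4 is the characteristic polynomial.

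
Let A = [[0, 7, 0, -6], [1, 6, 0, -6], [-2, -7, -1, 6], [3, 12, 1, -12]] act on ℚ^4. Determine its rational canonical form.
R = [[0, 0, 0, 6], [1, 0, 0, 1], [0, 1, 0, -11], [0, 0, 1, -7]]

The invariant factors of A (the non-unit diagonal entries of the Smith normal form of xI - A over ℚ[x]) are (x + 1)(x + 2)(x^2 + 4x - 3), each dividing the next. The characteristic polynomial is their product, (x + 1)(x + 2)(x^2 + 4x - 3).

The rational canonical form is the block-diagonal matrix of companion matrices C(f_i):
R = [[0, 0, 0, 6], [1, 0, 0, 1], [0, 1, 0, -11], [0, 0, 1, -7]].

Note the characteristic polynomial does not split into linear factors over ℚ, so A has no Jordan form over ℚ; the rational canonical form exists over any field.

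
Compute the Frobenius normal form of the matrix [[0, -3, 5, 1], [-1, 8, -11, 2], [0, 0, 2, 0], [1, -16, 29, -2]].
The invariant factors of A (the non-unit diagonal entries of the Smith normal form of xI - A over ℚ[x]) are x - 2, (x - 2)^3, each dividing the next. The characteristic polynomial is their product, (x - 2)^4.

The rational canonical form is the block-diagonal matrix of companion matrices C(f_i):
R = [[2, 0, 0, 0], [0, 0, 0, 8], [0, 1, 0, -12], [0, 0, 1, 6]].

R = [[2, 0, 0, 0], [0, 0, 0, 8], [0, 1, 0, -12], [0, 0, 1, 6]]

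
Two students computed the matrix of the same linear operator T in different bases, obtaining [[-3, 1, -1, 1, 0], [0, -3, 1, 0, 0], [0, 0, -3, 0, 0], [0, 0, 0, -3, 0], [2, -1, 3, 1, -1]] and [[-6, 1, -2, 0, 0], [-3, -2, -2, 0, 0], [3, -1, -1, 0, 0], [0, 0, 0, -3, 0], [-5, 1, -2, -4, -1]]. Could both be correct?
Both have characteristic polynomial (x + 1)(x + 3)^4, but the minimal polynomial of A is (x + 1)(x + 3)^3 while the minimal polynomial of B is (x + 1)(x + 3)^2. The minimal polynomial is a similarity invariant, so A and B are not similar.

No.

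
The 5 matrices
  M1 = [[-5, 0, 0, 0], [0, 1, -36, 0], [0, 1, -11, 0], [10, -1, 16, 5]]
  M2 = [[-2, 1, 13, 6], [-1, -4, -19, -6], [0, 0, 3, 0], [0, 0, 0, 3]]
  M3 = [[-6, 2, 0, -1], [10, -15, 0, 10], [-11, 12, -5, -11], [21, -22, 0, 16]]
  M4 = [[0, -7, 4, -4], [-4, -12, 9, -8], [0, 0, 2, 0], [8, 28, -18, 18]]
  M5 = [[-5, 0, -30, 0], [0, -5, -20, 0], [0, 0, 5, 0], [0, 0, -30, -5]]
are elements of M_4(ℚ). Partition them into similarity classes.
Characteristic polynomials: χ_{M1} = (x - 5)(x + 5)^3, χ_{M2} = (x - 3)^2(x + 3)^2, χ_{M3} = (x - 5)(x + 5)^3, χ_{M4} = (x - 2)^4, χ_{M5} = (x - 5)(x + 5)^3.

{M1, M3}: invariant factors x + 5, (x - 5)(x + 5)^2.

{M2}: invariant factors x - 3, (x - 3)(x + 3)^2.

{M4}: invariant factors x - 2, (x - 2)^3.

{M5}: invariant factors x + 5, x + 5, (x - 5)(x + 5).

Matrices are similar if and only if their invariant-factor lists agree; the partition into similarity classes is {M1, M3}, {M2}, {M4}, {M5}.

4 classes: {M1, M3}, {M2}, {M4}, {M5}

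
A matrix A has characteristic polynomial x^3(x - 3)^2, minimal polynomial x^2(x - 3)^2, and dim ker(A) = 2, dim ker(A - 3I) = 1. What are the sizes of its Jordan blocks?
λ = 0: algebraic multiplicity 3 (exponent in χ_A), largest block size 2 (exponent in m_A), 2 blocks (geometric multiplicity). These force block sizes [2, 1].
λ = 3: algebraic multiplicity 2 (exponent in χ_A), largest block size 2 (exponent in m_A), 1 block (geometric multiplicity). This forces block sizes [2].

Jordan blocks: (0, 2), (0, 1), (3, 2)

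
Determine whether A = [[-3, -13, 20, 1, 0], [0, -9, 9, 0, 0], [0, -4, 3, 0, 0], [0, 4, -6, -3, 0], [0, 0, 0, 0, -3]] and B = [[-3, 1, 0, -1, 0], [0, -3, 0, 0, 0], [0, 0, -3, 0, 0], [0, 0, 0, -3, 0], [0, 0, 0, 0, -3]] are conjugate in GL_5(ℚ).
Both have characteristic polynomial (x + 3)^5, but the minimal polynomial of A is (x + 3)^3 while the minimal polynomial of B is (x + 3)^2. The minimal polynomial is a similarity invariant, so A and B are not similar.

No.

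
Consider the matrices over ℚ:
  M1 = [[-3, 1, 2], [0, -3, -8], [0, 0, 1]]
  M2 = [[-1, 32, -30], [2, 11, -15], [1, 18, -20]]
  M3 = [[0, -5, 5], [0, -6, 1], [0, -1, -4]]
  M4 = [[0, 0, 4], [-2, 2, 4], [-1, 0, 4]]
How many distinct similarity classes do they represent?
Characteristic polynomials: χ_{M1} = (x - 1)(x + 3)^2, χ_{M2} = x(x + 5)^2, χ_{M3} = x(x + 5)^2, χ_{M4} = (x - 2)^3.

{M1}: invariant factors (x - 1)(x + 3)^2.

{M2, M3}: invariant factors x(x + 5)^2.

{M4}: invariant factors x - 2, (x - 2)^2.

Matrices are similar if and only if their invariant-factor lists agree; the partition into similarity classes is {M1}, {M2, M3}, {M4}.

3 classes: {M1}, {M2, M3}, {M4}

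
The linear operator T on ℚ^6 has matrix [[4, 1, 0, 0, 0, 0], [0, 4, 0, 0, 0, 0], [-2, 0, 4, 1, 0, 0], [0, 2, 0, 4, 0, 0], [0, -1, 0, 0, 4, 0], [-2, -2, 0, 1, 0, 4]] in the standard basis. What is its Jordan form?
J = [[4, 1, 0, 0, 0, 0], [0, 4, 0, 0, 0, 0], [0, 0, 4, 1, 0, 0], [0, 0, 0, 4, 0, 0], [0, 0, 0, 0, 4, 0], [0, 0, 0, 0, 0, 4]]

The characteristic polynomial is det(xI - A) = (x - 4)^6, so the eigenvalues are 4 (algebraic multiplicity 6).

For λ = 4: rank(A - 4I) = 2, rank((A - 4I)^2) = 0. The eigenspace has dimension 6 - 2 = 4, so there are 4 Jordan blocks; the rank sequence gives block sizes [2, 2, 1, 1].

Assembling the blocks gives the Jordan form J above.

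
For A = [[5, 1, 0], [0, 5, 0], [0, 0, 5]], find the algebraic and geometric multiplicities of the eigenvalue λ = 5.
The characteristic polynomial is (x - 5)^3, so the factor x - 5 appears with exponent 3: the algebraic multiplicity is 3.

rank(A - 5I) = 1, so the eigenspace has dimension 3 - 1 = 2: the geometric multiplicity is 2.

Since 2 < 3, A is not diagonalizable.

algebraic multiplicity 3, geometric multiplicity 2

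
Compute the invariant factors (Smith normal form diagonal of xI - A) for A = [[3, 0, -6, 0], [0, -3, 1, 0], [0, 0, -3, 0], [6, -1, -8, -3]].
The Jordan structure of A has elementary divisors (x + 3)^3, (x - 3). Arranging the block sizes at each eigenvalue in decreasing order and taking row products gives the invariant factors.

Invariant factors (smallest first, each dividing the next): (x - 3)(x + 3)^3.

Check: the last factor (x - 3)(x + 3)^3 is the minimal polynomial, and the product (x - 3)(x + 3)^3 is the characteristic polynomial.

(x - 3)(x + 3)^3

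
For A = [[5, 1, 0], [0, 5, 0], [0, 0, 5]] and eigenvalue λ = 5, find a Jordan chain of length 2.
We seek v_1 ∈ ker((A - 5I)^2) \ ker(A - 5I), then set v_{i+1} = (A - 5I) v_i.

One such chain is v_1 = [[1, 1, 1]]^T, v_2 = [[1, 0, 0]]^T. Check: (A - 5I) v_2 = [[0, 0, 0]]^T = 0.

v_1 = [[1, 1, 1]]^T, v_2 = [[1, 0, 0]]^T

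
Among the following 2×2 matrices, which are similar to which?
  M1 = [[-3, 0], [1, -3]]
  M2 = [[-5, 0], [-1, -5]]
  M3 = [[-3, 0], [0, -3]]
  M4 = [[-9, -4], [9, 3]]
3 classes: {M1, M4}, {M2}, {M3}

Characteristic polynomials: χ_{M1} = (x + 3)^2, χ_{M2} = (x + 5)^2, χ_{M3} = (x + 3)^2, χ_{M4} = (x + 3)^2.

{M1, M4}: invariant factors (x + 3)^2.

{M2}: invariant factors (x + 5)^2.

{M3}: invariant factors x + 3, x + 3.

Matrices are similar if and only if their invariant-factor lists agree; the partition into similarity classes is {M1, M4}, {M2}, {M3}.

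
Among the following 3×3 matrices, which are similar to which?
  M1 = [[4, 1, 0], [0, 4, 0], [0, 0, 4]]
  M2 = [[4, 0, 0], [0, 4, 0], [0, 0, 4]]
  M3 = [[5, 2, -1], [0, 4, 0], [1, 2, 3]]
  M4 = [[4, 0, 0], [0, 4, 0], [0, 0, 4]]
Characteristic polynomials: χ_{M1} = (x - 4)^3, χ_{M2} = (x - 4)^3, χ_{M3} = (x - 4)^3, χ_{M4} = (x - 4)^3.

{M1, M3}: invariant factors x - 4, (x - 4)^2.

{M2, M4}: invariant factors x - 4, x - 4, x - 4.

Matrices are similar if and only if their invariant-factor lists agree; the partition into similarity classes is {M1, M3}, {M2, M4}.

2 classes: {M1, M3}, {M2, M4}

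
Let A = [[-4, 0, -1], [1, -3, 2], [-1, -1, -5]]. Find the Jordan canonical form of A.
J = [[-4, 1, 0], [0, -4, 1], [0, 0, -4]]

The characteristic polynomial is det(xI - A) = (x + 4)^3, so the eigenvalues are -4 (algebraic multiplicity 3).

For λ = -4: rank(A + 4I) = 2, rank((A + 4I)^2) = 1, rank((A + 4I)^3) = 0. The eigenspace has dimension 3 - 2 = 1, so there is 1 Jordan block; the rank sequence gives block sizes [3].

Assembling the blocks gives the Jordan form J above.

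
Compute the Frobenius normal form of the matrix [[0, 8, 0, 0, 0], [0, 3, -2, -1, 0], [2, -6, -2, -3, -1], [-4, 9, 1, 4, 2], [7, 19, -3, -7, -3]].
The invariant factors of A (the non-unit diagonal entries of the Smith normal form of xI - A over ℚ[x]) are (x - 4)(x + 2)(x^3 + 2x + 1), each dividing the next. The characteristic polynomial is their product, (x - 4)(x + 2)(x^3 + 2x + 1).

The rational canonical form is the block-diagonal matrix of companion matrices C(f_i):
R = [[0, 0, 0, 0, 8], [1, 0, 0, 0, 18], [0, 1, 0, 0, 3], [0, 0, 1, 0, 6], [0, 0, 0, 1, 2]].

Note the characteristic polynomial does not split into linear factors over ℚ, so A has no Jordan form over ℚ; the rational canonical form exists over any field.

R = [[0, 0, 0, 0, 8], [1, 0, 0, 0, 18], [0, 1, 0, 0, 3], [0, 0, 1, 0, 6], [0, 0, 0, 1, 2]]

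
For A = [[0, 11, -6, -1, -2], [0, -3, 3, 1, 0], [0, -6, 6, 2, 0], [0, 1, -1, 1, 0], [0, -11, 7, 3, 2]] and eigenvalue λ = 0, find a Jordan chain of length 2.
v_1 = [[0, 1, 1, 0, 2]]^T, v_2 = [[1, 0, 0, 0, 0]]^T

We seek v_1 ∈ ker(A^2) \ ker(A), then set v_{i+1} = A v_i.

One such chain is v_1 = [[0, 1, 1, 0, 2]]^T, v_2 = [[1, 0, 0, 0, 0]]^T. Check: A v_2 = [[0, 0, 0, 0, 0]]^T = 0.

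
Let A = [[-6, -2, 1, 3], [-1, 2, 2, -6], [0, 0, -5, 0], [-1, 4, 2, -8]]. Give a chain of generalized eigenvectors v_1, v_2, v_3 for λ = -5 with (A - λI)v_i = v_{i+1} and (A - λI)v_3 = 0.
v_1 = [[1, 0, 1, 0]]^T, v_2 = [[0, 1, 0, 1]]^T, v_3 = [[1, 1, 0, 1]]^T

We seek v_1 ∈ ker((A + 5I)^3) \ ker((A + 5I)^2), then set v_{i+1} = (A + 5I) v_i.

One such chain is v_1 = [[1, 0, 1, 0]]^T, v_2 = [[0, 1, 0, 1]]^T, v_3 = [[1, 1, 0, 1]]^T. Check: (A + 5I) v_3 = [[0, 0, 0, 0]]^T = 0.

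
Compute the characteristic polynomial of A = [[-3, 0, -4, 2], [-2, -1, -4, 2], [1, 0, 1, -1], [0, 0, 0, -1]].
χ_A(x) = (x + 1)^4

xI - A = [[x + 3, 0, 4, -2], [2, x + 1, 4, -2], [-1, 0, x - 1, 1], [0, 0, 0, x + 1]].

Expanding det(xI - A) along the first row:
det(xI - A) = + (x + 3)·det([[x + 1, 4, -2], [0, x - 1, 1], [0, 0, x + 1]]) - (0)·det([[2, 4, -2], [-1, x - 1, 1], [0, 0, x + 1]]) + (4)·det([[2, x + 1, -2], [-1, 0, 1], [0, 0, x + 1]]) - (-2)·det([[2, x + 1, 4], [-1, 0, x - 1], [0, 0, 0]]).

Evaluating gives χ_A(x) = x^4 + 4x^3 + 6x^2 + 4x + 1 = (x + 1)^4.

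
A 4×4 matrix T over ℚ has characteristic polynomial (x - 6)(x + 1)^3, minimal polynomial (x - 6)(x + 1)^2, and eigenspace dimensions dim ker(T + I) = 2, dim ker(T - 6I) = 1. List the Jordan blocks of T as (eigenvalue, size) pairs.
Jordan blocks: (-1, 2), (-1, 1), (6, 1)

λ = -1: algebraic multiplicity 3 (exponent in χ_T), largest block size 2 (exponent in m_T), 2 blocks (geometric multiplicity). These force block sizes [2, 1].
λ = 6: algebraic multiplicity 1 (exponent in χ_T), largest block size 1 (exponent in m_T), 1 block (geometric multiplicity). This forces block sizes [1].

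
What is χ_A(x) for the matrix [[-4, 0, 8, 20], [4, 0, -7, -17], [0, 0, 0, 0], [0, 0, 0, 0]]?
xI - A = [[x + 4, 0, -8, -20], [-4, x, 7, 17], [0, 0, x, 0], [0, 0, 0, x]].

Expanding det(xI - A) along the first row:
det(xI - A) = + (x + 4)·det([[x, 7, 17], [0, x, 0], [0, 0, x]]) - (0)·det([[-4, 7, 17], [0, x, 0], [0, 0, x]]) + (-8)·det([[-4, x, 17], [0, 0, 0], [0, 0, x]]) - (-20)·det([[-4, x, 7], [0, 0, x], [0, 0, 0]]).

Evaluating gives χ_A(x) = x^4 + 4x^3 = x^3(x + 4).

χ_A(x) = x^3(x + 4)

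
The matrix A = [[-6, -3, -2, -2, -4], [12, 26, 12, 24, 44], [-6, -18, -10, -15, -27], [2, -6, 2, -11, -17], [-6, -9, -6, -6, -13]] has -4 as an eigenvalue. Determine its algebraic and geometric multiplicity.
algebraic multiplicity 3, geometric multiplicity 2

The characteristic polynomial is (x + 1)^2(x + 4)^3, so the factor x + 4 appears with exponent 3: the algebraic multiplicity is 3.

rank(A + 4I) = 3, so the eigenspace has dimension 5 - 3 = 2: the geometric multiplicity is 2.

Since 2 < 3, A is not diagonalizable.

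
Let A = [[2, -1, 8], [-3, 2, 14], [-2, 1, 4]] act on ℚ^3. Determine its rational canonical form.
R = [[0, 0, 12], [1, 0, -19], [0, 1, 8]]

The invariant factors of A (the non-unit diagonal entries of the Smith normal form of xI - A over ℚ[x]) are (x - 4)(x - 3)(x - 1), each dividing the next. The characteristic polynomial is their product, (x - 4)(x - 3)(x - 1).

The rational canonical form is the block-diagonal matrix of companion matrices C(f_i):
R = [[0, 0, 12], [1, 0, -19], [0, 1, 8]].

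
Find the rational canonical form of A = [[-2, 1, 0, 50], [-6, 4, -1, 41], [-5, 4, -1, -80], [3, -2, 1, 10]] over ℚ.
R = [[0, 0, 0, 72], [1, 0, 0, -60], [0, 1, 0, -22], [0, 0, 1, 11]]

The invariant factors of A (the non-unit diagonal entries of the Smith normal form of xI - A over ℚ[x]) are (x - 6)^2(x - 1)(x + 2), each dividing the next. The characteristic polynomial is their product, (x - 6)^2(x - 1)(x + 2).

The rational canonical form is the block-diagonal matrix of companion matrices C(f_i):
R = [[0, 0, 0, 72], [1, 0, 0, -60], [0, 1, 0, -22], [0, 0, 1, 11]].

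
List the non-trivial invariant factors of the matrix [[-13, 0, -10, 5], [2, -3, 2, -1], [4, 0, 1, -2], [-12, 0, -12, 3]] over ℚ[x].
x + 3, x + 3, (x + 3)^2

The Jordan structure of A has elementary divisors (x + 3)^2, (x + 3), (x + 3). Arranging the block sizes at each eigenvalue in decreasing order and taking row products gives the invariant factors.

Invariant factors (smallest first, each dividing the next): x + 3, x + 3, (x + 3)^2.

Check: the last factor (x + 3)^2 is the minimal polynomial, and the product (x + 3)^4 is the characteristic polynomial.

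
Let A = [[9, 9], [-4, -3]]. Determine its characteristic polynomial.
χ_A(x) = (x - 3)^2

xI - A = [[x - 9, -9], [4, x + 3]].

Expanding det(xI - A) along the first row:
det(xI - A) = + (x - 9)·det([[x + 3]]) - (-9)·det([[4]]).

Evaluating gives χ_A(x) = x^2 - 6x + 9 = (x - 3)^2.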